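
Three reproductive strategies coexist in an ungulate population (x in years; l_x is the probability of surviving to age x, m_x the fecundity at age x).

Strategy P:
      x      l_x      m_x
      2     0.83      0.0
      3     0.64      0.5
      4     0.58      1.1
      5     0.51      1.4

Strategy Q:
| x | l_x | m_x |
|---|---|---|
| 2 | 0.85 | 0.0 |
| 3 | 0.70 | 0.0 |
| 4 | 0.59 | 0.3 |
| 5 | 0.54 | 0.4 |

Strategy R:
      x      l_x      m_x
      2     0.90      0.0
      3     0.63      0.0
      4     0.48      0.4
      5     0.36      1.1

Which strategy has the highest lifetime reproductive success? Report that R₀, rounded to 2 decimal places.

1.67

Strategy P: R₀ = 0.83×0.0 + 0.64×0.5 + 0.58×1.1 + 0.51×1.4 = 1.6720
Strategy Q: R₀ = 0.85×0.0 + 0.70×0.0 + 0.59×0.3 + 0.54×0.4 = 0.3930
Strategy R: R₀ = 0.90×0.0 + 0.63×0.0 + 0.48×0.4 + 0.36×1.1 = 0.5880
Highest R₀: strategy P with 1.6720.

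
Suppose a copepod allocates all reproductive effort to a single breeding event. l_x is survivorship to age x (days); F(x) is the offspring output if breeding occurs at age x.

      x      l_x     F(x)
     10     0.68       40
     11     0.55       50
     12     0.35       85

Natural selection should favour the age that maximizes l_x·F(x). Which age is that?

12

Expected offspring if breeding at age x = l_x × F(x):
  age 10: 0.68 × 40 = 27.200
  age 11: 0.55 × 50 = 27.500
  age 12: 0.35 × 85 = 29.750
Maximum at age 12 (29.750).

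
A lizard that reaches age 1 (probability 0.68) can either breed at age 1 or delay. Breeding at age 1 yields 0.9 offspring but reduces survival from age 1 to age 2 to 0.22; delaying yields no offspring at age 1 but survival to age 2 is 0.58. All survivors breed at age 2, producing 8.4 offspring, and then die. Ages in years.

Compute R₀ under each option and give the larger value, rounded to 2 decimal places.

3.31

breed at age 1: R₀ = 0.68 × (0.9 + 0.22 × 8.4) = 0.68 × 2.7480 = 1.8686
delay to age 2: R₀ = 0.68 × (0.58 × 8.4) = 0.68 × 4.8720 = 3.3130
Higher: delay to age 2 (3.3130).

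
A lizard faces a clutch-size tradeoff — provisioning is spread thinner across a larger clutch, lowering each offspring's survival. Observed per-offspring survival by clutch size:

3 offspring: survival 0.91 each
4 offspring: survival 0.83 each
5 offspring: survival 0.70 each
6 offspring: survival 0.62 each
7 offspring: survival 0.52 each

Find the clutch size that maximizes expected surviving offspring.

6

Expected surviving offspring = c × s(c):
  c=3: 3 × 0.91 = 2.730
  c=4: 4 × 0.83 = 3.320
  c=5: 5 × 0.70 = 3.500
  c=6: 6 × 0.62 = 3.720
  c=7: 7 × 0.52 = 3.640
Maximum at c = 6 (3.720 surviving offspring).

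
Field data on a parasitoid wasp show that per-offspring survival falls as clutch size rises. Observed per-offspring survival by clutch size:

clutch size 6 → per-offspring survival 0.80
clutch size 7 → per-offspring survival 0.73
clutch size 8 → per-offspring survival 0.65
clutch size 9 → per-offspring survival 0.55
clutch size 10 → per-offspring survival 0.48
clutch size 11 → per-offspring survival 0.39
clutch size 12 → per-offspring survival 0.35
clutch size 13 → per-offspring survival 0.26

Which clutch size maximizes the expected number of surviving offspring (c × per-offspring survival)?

8

Expected surviving offspring = c × s(c):
  c=6: 6 × 0.80 = 4.800
  c=7: 7 × 0.73 = 5.110
  c=8: 8 × 0.65 = 5.200
  c=9: 9 × 0.55 = 4.950
  c=10: 10 × 0.48 = 4.800
  c=11: 11 × 0.39 = 4.290
  c=12: 12 × 0.35 = 4.200
  c=13: 13 × 0.26 = 3.380
Maximum at c = 8 (5.200 surviving offspring).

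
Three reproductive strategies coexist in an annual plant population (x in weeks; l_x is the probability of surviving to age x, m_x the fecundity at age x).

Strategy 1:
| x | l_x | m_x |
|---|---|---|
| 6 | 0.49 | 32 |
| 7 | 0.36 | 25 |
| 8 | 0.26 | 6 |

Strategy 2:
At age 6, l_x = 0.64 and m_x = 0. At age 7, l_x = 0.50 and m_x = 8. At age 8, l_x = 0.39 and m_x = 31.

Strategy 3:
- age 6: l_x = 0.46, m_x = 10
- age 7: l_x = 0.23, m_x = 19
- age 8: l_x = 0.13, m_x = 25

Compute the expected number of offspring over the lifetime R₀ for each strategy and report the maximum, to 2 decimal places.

Strategy 1: R₀ = 0.49×32 + 0.36×25 + 0.26×6 = 26.2400
Strategy 2: R₀ = 0.64×0 + 0.50×8 + 0.39×31 = 16.0900
Strategy 3: R₀ = 0.46×10 + 0.23×19 + 0.13×25 = 12.2200
Highest R₀: strategy 1 with 26.2400.

26.24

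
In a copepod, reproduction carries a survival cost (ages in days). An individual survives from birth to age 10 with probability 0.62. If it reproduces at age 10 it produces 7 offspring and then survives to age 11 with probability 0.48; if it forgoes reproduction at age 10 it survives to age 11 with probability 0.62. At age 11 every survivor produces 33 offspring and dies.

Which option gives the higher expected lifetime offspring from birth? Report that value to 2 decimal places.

14.16

breed at age 10: R₀ = 0.62 × (7 + 0.48 × 33) = 0.62 × 22.8400 = 14.1608
delay to age 11: R₀ = 0.62 × (0.62 × 33) = 0.62 × 20.4600 = 12.6852
Higher: breed at age 10 (14.1608).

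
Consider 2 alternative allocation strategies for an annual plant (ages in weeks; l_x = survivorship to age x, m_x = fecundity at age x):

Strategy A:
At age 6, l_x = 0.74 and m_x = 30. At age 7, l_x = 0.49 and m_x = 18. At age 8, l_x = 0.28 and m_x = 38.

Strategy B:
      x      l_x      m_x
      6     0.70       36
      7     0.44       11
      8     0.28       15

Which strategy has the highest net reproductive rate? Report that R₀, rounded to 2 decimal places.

Strategy A: R₀ = 0.74×30 + 0.49×18 + 0.28×38 = 41.6600
Strategy B: R₀ = 0.70×36 + 0.44×11 + 0.28×15 = 34.2400
Highest R₀: strategy A with 41.6600.

41.66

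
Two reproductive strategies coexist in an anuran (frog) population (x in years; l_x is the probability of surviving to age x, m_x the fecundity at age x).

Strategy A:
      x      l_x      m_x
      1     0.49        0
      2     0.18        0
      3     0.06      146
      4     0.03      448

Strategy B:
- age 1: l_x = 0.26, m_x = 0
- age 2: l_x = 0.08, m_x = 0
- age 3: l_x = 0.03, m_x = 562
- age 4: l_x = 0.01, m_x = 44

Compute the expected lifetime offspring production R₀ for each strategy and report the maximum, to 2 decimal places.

Strategy A: R₀ = 0.49×0 + 0.18×0 + 0.06×146 + 0.03×448 = 22.2000
Strategy B: R₀ = 0.26×0 + 0.08×0 + 0.03×562 + 0.01×44 = 17.3000
Highest R₀: strategy A with 22.2000.

22.20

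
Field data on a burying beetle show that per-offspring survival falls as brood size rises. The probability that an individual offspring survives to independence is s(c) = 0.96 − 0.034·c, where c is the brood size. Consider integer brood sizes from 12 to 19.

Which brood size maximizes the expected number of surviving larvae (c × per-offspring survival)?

14

Expected surviving larvae = c × s(c):
  c=12: 12 × 0.552 = 6.624
  c=13: 13 × 0.518 = 6.734
  c=14: 14 × 0.484 = 6.776
  c=15: 15 × 0.450 = 6.750
  c=16: 16 × 0.416 = 6.656
  c=17: 17 × 0.382 = 6.494
  c=18: 18 × 0.348 = 6.264
  c=19: 19 × 0.314 = 5.966
Maximum at c = 14 (6.776 surviving larvae).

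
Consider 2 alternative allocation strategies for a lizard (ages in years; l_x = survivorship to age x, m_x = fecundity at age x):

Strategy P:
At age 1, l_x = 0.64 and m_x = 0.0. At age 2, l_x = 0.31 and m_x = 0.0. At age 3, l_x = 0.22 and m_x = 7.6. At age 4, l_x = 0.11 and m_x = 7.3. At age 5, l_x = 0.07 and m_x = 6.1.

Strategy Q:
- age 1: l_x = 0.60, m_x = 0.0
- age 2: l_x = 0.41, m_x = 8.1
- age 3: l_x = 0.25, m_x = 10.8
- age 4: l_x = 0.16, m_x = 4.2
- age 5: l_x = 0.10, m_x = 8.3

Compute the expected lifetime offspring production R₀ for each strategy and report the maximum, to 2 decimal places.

7.52

Strategy P: R₀ = 0.64×0.0 + 0.31×0.0 + 0.22×7.6 + 0.11×7.3 + 0.07×6.1 = 2.9020
Strategy Q: R₀ = 0.60×0.0 + 0.41×8.1 + 0.25×10.8 + 0.16×4.2 + 0.10×8.3 = 7.5230
Highest R₀: strategy Q with 7.5230.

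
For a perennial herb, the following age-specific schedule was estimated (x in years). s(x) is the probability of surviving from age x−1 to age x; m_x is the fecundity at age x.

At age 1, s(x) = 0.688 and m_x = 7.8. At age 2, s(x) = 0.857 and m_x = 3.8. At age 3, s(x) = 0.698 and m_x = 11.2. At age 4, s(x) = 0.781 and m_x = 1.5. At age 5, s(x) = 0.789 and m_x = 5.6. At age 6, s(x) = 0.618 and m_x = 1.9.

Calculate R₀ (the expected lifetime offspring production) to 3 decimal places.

Survivorship from birth: l_x = s_1·s_2·…·s_x.
  l_1 = 0.68800
  l_2 = 0.58962
  l_3 = 0.41155
  l_4 = 0.32142
  l_5 = 0.25360
  l_6 = 0.15673
R₀ = Σ l_x m_x:
  age 1: 0.68800 × 7.8 = 5.3664
  age 2: 0.58962 × 3.8 = 2.2406
  age 3: 0.41155 × 11.2 = 4.6094
  age 4: 0.32142 × 1.5 = 0.4821
  age 5: 0.25360 × 5.6 = 1.4202
  age 6: 0.15673 × 1.9 = 0.2978
R₀ = 5.3664 + 2.2406 + 4.6094 + 0.4821 + 1.4202 + 0.2978 = 14.4164

14.416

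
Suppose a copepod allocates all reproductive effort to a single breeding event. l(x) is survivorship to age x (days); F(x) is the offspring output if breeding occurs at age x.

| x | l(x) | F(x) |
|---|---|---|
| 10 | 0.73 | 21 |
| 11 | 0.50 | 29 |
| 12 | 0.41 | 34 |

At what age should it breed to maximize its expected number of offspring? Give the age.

Expected offspring if breeding at age x = l(x) × F(x):
  age 10: 0.73 × 21 = 15.330
  age 11: 0.50 × 29 = 14.500
  age 12: 0.41 × 34 = 13.940
Maximum at age 10 (15.330).

10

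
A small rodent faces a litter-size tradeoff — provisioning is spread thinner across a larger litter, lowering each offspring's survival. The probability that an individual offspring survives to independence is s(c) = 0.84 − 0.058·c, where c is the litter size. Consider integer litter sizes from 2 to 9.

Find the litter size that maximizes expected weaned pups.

Expected weaned pups = c × s(c):
  c=2: 2 × 0.724 = 1.448
  c=3: 3 × 0.666 = 1.998
  c=4: 4 × 0.608 = 2.432
  c=5: 5 × 0.550 = 2.750
  c=6: 6 × 0.492 = 2.952
  c=7: 7 × 0.434 = 3.038
  c=8: 8 × 0.376 = 3.008
  c=9: 9 × 0.318 = 2.862
Maximum at c = 7 (3.038 weaned pups).

7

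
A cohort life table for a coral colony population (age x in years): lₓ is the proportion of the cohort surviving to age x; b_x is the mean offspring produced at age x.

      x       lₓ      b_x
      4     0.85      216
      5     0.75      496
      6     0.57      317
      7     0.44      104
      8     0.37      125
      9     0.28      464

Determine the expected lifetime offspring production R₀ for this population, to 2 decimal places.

R₀ = Σ lₓ b_x:
  age 4: 0.85 × 216 = 183.6000
  age 5: 0.75 × 496 = 372.0000
  age 6: 0.57 × 317 = 180.6900
  age 7: 0.44 × 104 = 45.7600
  age 8: 0.37 × 125 = 46.2500
  age 9: 0.28 × 464 = 129.9200
R₀ = 183.6000 + 372.0000 + 180.6900 + 45.7600 + 46.2500 + 129.9200 = 958.2200

958.22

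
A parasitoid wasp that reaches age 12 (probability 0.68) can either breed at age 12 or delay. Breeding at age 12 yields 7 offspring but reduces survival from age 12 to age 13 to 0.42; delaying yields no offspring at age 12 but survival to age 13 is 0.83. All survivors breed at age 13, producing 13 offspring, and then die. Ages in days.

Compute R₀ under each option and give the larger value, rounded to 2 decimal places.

8.47

breed at age 12: R₀ = 0.68 × (7 + 0.42 × 13) = 0.68 × 12.4600 = 8.4728
delay to age 13: R₀ = 0.68 × (0.83 × 13) = 0.68 × 10.7900 = 7.3372
Higher: breed at age 12 (8.4728).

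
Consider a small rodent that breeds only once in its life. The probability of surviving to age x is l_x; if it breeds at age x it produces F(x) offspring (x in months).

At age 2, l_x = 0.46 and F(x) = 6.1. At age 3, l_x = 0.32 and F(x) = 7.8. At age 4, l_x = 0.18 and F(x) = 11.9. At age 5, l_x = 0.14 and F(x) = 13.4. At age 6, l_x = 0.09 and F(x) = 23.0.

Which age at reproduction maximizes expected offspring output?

Expected offspring if breeding at age x = l_x × F(x):
  age 2: 0.46 × 6.1 = 2.806
  age 3: 0.32 × 7.8 = 2.496
  age 4: 0.18 × 11.9 = 2.142
  age 5: 0.14 × 13.4 = 1.876
  age 6: 0.09 × 23.0 = 2.070
Maximum at age 2 (2.806).

2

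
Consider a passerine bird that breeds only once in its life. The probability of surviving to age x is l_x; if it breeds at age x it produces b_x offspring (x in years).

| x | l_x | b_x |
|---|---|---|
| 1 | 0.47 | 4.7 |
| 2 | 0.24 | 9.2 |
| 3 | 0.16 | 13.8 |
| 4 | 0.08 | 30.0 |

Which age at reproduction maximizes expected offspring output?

4

Expected offspring if breeding at age x = l_x × b_x:
  age 1: 0.47 × 4.7 = 2.209
  age 2: 0.24 × 9.2 = 2.208
  age 3: 0.16 × 13.8 = 2.208
  age 4: 0.08 × 30.0 = 2.400
Maximum at age 4 (2.400).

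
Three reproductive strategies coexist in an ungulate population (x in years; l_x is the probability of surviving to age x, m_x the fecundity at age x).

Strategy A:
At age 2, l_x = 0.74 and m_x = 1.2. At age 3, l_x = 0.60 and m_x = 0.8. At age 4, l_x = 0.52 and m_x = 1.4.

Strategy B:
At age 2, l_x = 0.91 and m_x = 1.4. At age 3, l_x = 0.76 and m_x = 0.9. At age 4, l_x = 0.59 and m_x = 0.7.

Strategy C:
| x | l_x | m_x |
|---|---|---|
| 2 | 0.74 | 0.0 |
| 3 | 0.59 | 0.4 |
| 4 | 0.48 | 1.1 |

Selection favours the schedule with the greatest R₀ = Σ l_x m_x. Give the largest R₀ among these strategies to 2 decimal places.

2.37

Strategy A: R₀ = 0.74×1.2 + 0.60×0.8 + 0.52×1.4 = 2.0960
Strategy B: R₀ = 0.91×1.4 + 0.76×0.9 + 0.59×0.7 = 2.3710
Strategy C: R₀ = 0.74×0.0 + 0.59×0.4 + 0.48×1.1 = 0.7640
Highest R₀: strategy B with 2.3710.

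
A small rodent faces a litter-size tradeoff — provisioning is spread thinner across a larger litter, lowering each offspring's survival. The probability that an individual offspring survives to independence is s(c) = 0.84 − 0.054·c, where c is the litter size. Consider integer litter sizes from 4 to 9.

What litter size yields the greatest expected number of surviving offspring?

8

Expected surviving offspring = c × s(c):
  c=4: 4 × 0.624 = 2.496
  c=5: 5 × 0.570 = 2.850
  c=6: 6 × 0.516 = 3.096
  c=7: 7 × 0.462 = 3.234
  c=8: 8 × 0.408 = 3.264
  c=9: 9 × 0.354 = 3.186
Maximum at c = 8 (3.264 surviving offspring).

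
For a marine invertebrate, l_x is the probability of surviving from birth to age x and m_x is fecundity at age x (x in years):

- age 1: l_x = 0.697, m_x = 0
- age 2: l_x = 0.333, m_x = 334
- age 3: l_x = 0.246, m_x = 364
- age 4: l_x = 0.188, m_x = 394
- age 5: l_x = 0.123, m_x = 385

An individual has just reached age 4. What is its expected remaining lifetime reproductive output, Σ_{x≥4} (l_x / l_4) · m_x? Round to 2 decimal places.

645.89

l_4 = 0.188. Conditional survival from age 4 to x is l_x / l_4.
  x=4: (0.188/0.188) × 394 = 394.0000
  x=5: (0.123/0.188) × 385 = 251.8883
Sum = 394.0000 + 251.8883 = 645.8883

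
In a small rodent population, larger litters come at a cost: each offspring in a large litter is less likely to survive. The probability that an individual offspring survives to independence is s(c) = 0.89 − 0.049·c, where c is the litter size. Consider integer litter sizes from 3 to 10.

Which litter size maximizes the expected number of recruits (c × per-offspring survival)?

9

Expected recruits = c × s(c):
  c=3: 3 × 0.743 = 2.229
  c=4: 4 × 0.694 = 2.776
  c=5: 5 × 0.645 = 3.225
  c=6: 6 × 0.596 = 3.576
  c=7: 7 × 0.547 = 3.829
  c=8: 8 × 0.498 = 3.984
  c=9: 9 × 0.449 = 4.041
  c=10: 10 × 0.400 = 4.000
Maximum at c = 9 (4.041 recruits).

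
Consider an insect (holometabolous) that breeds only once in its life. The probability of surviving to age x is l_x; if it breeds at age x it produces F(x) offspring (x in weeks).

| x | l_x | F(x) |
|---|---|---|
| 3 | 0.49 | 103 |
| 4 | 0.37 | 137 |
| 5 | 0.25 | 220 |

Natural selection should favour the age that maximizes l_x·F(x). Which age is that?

Expected offspring if breeding at age x = l_x × F(x):
  age 3: 0.49 × 103 = 50.470
  age 4: 0.37 × 137 = 50.690
  age 5: 0.25 × 220 = 55.000
Maximum at age 5 (55.000).

5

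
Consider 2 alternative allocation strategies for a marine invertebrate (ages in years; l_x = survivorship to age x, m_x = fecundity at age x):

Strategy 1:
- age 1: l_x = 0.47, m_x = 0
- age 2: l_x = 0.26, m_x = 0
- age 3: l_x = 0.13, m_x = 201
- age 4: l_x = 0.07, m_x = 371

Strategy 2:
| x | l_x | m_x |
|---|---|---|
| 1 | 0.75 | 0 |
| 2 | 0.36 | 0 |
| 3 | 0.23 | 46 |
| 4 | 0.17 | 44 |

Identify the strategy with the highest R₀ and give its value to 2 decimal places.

Strategy 1: R₀ = 0.47×0 + 0.26×0 + 0.13×201 + 0.07×371 = 52.1000
Strategy 2: R₀ = 0.75×0 + 0.36×0 + 0.23×46 + 0.17×44 = 18.0600
Highest R₀: strategy 1 with 52.1000.

52.10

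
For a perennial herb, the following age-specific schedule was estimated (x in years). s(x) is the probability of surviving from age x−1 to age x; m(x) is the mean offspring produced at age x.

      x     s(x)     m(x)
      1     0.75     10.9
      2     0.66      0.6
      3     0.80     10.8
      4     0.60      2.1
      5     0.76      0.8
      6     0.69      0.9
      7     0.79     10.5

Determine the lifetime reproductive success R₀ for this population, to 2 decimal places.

14.54

Survivorship from birth: l_x = s_1·s_2·…·s_x.
  l_1 = 0.75000
  l_2 = 0.49500
  l_3 = 0.39600
  l_4 = 0.23760
  l_5 = 0.18058
  l_6 = 0.12460
  l_7 = 0.09843
R₀ = Σ l_x m(x):
  age 1: 0.75000 × 10.9 = 8.1750
  age 2: 0.49500 × 0.6 = 0.2970
  age 3: 0.39600 × 10.8 = 4.2768
  age 4: 0.23760 × 2.1 = 0.4990
  age 5: 0.18058 × 0.8 = 0.1445
  age 6: 0.12460 × 0.9 = 0.1121
  age 7: 0.09843 × 10.5 = 1.0335
R₀ = 8.1750 + 0.2970 + 4.2768 + 0.4990 + 0.1445 + 0.1121 + 1.0335 = 14.5379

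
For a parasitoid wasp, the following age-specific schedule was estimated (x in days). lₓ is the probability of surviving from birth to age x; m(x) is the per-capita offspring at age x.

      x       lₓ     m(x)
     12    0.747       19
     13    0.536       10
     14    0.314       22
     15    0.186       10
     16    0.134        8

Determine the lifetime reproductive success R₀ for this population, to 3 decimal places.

R₀ = Σ lₓ m(x):
  age 12: 0.747 × 19 = 14.1930
  age 13: 0.536 × 10 = 5.3600
  age 14: 0.314 × 22 = 6.9080
  age 15: 0.186 × 10 = 1.8600
  age 16: 0.134 × 8 = 1.0720
R₀ = 14.1930 + 5.3600 + 6.9080 + 1.8600 + 1.0720 = 29.3930

29.393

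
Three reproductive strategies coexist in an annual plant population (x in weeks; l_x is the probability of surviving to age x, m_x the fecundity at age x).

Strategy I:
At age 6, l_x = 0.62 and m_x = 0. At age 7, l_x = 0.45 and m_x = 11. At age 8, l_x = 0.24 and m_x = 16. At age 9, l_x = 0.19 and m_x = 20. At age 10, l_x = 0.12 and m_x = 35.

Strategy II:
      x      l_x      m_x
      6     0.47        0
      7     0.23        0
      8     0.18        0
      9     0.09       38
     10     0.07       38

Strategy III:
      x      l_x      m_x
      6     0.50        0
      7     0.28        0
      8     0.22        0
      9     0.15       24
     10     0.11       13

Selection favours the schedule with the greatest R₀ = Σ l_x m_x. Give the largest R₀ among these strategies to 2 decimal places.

Strategy I: R₀ = 0.62×0 + 0.45×11 + 0.24×16 + 0.19×20 + 0.12×35 = 16.7900
Strategy II: R₀ = 0.47×0 + 0.23×0 + 0.18×0 + 0.09×38 + 0.07×38 = 6.0800
Strategy III: R₀ = 0.50×0 + 0.28×0 + 0.22×0 + 0.15×24 + 0.11×13 = 5.0300
Highest R₀: strategy I with 16.7900.

16.79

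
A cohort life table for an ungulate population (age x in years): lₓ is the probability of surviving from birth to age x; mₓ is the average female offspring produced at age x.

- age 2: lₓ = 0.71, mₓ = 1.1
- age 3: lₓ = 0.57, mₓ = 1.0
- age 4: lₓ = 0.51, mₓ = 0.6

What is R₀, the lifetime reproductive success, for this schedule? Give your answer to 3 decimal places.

1.657

R₀ = Σ lₓ mₓ:
  age 2: 0.71 × 1.1 = 0.7810
  age 3: 0.57 × 1.0 = 0.5700
  age 4: 0.51 × 0.6 = 0.3060
R₀ = 0.7810 + 0.5700 + 0.3060 = 1.6570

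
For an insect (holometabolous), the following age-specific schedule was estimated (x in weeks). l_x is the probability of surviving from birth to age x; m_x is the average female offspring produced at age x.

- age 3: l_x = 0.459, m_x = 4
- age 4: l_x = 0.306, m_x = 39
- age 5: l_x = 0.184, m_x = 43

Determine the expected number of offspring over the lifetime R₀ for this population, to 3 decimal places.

R₀ = Σ l_x m_x:
  age 3: 0.459 × 4 = 1.8360
  age 4: 0.306 × 39 = 11.9340
  age 5: 0.184 × 43 = 7.9120
R₀ = 1.8360 + 11.9340 + 7.9120 = 21.6820

21.682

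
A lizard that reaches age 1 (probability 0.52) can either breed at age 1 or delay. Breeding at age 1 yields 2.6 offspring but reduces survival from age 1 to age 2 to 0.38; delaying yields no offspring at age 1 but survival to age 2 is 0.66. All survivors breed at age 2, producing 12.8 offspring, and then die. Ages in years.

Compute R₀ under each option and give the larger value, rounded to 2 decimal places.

4.39

breed at age 1: R₀ = 0.52 × (2.6 + 0.38 × 12.8) = 0.52 × 7.4640 = 3.8813
delay to age 2: R₀ = 0.52 × (0.66 × 12.8) = 0.52 × 8.4480 = 4.3930
Higher: delay to age 2 (4.3930).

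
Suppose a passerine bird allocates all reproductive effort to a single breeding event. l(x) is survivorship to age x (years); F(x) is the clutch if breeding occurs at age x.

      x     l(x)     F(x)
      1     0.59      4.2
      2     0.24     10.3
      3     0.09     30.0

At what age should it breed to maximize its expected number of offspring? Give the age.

3

Expected offspring if breeding at age x = l(x) × F(x):
  age 1: 0.59 × 4.2 = 2.478
  age 2: 0.24 × 10.3 = 2.472
  age 3: 0.09 × 30.0 = 2.700
Maximum at age 3 (2.700).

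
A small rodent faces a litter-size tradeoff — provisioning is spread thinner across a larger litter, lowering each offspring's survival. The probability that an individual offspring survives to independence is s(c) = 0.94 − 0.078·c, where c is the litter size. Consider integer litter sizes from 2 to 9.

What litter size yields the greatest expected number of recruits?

Expected recruits = c × s(c):
  c=2: 2 × 0.784 = 1.568
  c=3: 3 × 0.706 = 2.118
  c=4: 4 × 0.628 = 2.512
  c=5: 5 × 0.550 = 2.750
  c=6: 6 × 0.472 = 2.832
  c=7: 7 × 0.394 = 2.758
  c=8: 8 × 0.316 = 2.528
  c=9: 9 × 0.238 = 2.142
Maximum at c = 6 (2.832 recruits).

6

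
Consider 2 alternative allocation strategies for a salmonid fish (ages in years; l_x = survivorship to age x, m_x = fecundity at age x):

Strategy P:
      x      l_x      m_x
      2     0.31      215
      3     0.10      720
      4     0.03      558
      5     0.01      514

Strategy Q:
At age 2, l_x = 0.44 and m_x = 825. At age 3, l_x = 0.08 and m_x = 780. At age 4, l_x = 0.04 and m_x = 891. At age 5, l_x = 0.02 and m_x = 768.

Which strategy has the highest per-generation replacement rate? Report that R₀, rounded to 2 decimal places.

Strategy P: R₀ = 0.31×215 + 0.10×720 + 0.03×558 + 0.01×514 = 160.5300
Strategy Q: R₀ = 0.44×825 + 0.08×780 + 0.04×891 + 0.02×768 = 476.4000
Highest R₀: strategy Q with 476.4000.

476.40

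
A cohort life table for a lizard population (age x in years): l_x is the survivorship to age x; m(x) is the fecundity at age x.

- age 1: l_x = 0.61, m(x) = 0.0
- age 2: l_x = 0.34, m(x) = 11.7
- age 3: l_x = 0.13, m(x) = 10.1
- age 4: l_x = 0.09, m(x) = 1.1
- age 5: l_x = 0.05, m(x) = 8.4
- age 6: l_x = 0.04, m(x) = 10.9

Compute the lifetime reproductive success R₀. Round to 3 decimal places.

R₀ = Σ l_x m(x):
  age 1: 0.61 × 0.0 = 0.0000
  age 2: 0.34 × 11.7 = 3.9780
  age 3: 0.13 × 10.1 = 1.3130
  age 4: 0.09 × 1.1 = 0.0990
  age 5: 0.05 × 8.4 = 0.4200
  age 6: 0.04 × 10.9 = 0.4360
R₀ = 0.0000 + 3.9780 + 1.3130 + 0.0990 + 0.4200 + 0.4360 = 6.2460

6.246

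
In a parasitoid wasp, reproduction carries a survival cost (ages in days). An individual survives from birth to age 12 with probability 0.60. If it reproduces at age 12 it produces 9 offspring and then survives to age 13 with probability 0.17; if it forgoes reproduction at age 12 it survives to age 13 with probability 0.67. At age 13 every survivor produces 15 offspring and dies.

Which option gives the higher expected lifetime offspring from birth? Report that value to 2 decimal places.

6.93

breed at age 12: R₀ = 0.60 × (9 + 0.17 × 15) = 0.60 × 11.5500 = 6.9300
delay to age 13: R₀ = 0.60 × (0.67 × 15) = 0.60 × 10.0500 = 6.0300
Higher: breed at age 12 (6.9300).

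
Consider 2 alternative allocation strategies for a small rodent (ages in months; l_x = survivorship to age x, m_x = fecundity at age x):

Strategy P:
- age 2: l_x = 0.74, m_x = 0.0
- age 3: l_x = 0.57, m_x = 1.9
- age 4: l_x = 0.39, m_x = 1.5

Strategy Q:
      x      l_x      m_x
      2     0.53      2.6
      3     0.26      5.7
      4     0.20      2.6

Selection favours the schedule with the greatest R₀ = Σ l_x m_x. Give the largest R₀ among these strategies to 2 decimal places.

3.38

Strategy P: R₀ = 0.74×0.0 + 0.57×1.9 + 0.39×1.5 = 1.6680
Strategy Q: R₀ = 0.53×2.6 + 0.26×5.7 + 0.20×2.6 = 3.3800
Highest R₀: strategy Q with 3.3800.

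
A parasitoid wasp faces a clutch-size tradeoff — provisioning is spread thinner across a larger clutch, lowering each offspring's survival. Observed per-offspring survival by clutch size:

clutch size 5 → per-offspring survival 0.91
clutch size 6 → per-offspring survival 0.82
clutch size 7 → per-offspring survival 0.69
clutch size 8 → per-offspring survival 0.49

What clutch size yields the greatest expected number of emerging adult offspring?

Expected emerging adult offspring = c × s(c):
  c=5: 5 × 0.91 = 4.550
  c=6: 6 × 0.82 = 4.920
  c=7: 7 × 0.69 = 4.830
  c=8: 8 × 0.49 = 3.920
Maximum at c = 6 (4.920 emerging adult offspring).

6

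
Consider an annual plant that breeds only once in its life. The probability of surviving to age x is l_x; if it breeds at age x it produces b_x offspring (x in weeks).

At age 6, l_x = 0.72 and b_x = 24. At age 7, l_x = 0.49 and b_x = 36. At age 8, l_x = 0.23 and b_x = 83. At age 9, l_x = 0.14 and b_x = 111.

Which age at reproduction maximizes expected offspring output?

8

Expected offspring if breeding at age x = l_x × b_x:
  age 6: 0.72 × 24 = 17.280
  age 7: 0.49 × 36 = 17.640
  age 8: 0.23 × 83 = 19.090
  age 9: 0.14 × 111 = 15.540
Maximum at age 8 (19.090).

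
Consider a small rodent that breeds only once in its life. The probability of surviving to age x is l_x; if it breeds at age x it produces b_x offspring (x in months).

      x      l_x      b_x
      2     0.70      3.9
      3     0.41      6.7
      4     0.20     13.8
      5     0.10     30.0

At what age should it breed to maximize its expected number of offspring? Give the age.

Expected offspring if breeding at age x = l_x × b_x:
  age 2: 0.70 × 3.9 = 2.730
  age 3: 0.41 × 6.7 = 2.747
  age 4: 0.20 × 13.8 = 2.760
  age 5: 0.10 × 30.0 = 3.000
Maximum at age 5 (3.000).

5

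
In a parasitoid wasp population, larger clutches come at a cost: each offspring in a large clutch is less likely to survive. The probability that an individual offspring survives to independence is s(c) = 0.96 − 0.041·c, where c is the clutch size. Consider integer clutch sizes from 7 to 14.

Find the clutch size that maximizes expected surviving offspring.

Expected surviving offspring = c × s(c):
  c=7: 7 × 0.673 = 4.711
  c=8: 8 × 0.632 = 5.056
  c=9: 9 × 0.591 = 5.319
  c=10: 10 × 0.550 = 5.500
  c=11: 11 × 0.509 = 5.599
  c=12: 12 × 0.468 = 5.616
  c=13: 13 × 0.427 = 5.551
  c=14: 14 × 0.386 = 5.404
Maximum at c = 12 (5.616 surviving offspring).

12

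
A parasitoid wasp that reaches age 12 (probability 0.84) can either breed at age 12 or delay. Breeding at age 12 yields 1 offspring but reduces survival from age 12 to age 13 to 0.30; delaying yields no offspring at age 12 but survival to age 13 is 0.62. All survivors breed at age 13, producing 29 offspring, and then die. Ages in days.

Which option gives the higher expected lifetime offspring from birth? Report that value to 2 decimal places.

breed at age 12: R₀ = 0.84 × (1 + 0.30 × 29) = 0.84 × 9.7000 = 8.1480
delay to age 13: R₀ = 0.84 × (0.62 × 29) = 0.84 × 17.9800 = 15.1032
Higher: delay to age 13 (15.1032).

15.10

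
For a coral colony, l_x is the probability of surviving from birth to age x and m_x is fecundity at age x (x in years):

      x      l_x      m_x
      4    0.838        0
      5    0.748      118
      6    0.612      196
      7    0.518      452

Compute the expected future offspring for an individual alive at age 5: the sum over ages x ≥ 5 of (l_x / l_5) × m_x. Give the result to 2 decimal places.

l_5 = 0.748. Conditional survival from age 5 to x is l_x / l_5.
  x=5: (0.748/0.748) × 118 = 118.0000
  x=6: (0.612/0.748) × 196 = 160.3636
  x=7: (0.518/0.748) × 452 = 313.0160
Sum = 118.0000 + 160.3636 + 313.0160 = 591.3797

591.38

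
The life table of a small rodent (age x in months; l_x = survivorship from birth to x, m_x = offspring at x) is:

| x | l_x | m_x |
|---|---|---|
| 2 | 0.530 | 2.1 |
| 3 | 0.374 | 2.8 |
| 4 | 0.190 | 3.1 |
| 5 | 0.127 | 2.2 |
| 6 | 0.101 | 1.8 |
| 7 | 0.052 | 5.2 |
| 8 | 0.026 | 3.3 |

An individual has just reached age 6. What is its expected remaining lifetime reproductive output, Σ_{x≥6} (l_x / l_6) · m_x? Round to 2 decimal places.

l_6 = 0.101. Conditional survival from age 6 to x is l_x / l_6.
  x=6: (0.101/0.101) × 1.8 = 1.8000
  x=7: (0.052/0.101) × 5.2 = 2.6772
  x=8: (0.026/0.101) × 3.3 = 0.8495
Sum = 1.8000 + 2.6772 + 0.8495 = 5.3267

5.33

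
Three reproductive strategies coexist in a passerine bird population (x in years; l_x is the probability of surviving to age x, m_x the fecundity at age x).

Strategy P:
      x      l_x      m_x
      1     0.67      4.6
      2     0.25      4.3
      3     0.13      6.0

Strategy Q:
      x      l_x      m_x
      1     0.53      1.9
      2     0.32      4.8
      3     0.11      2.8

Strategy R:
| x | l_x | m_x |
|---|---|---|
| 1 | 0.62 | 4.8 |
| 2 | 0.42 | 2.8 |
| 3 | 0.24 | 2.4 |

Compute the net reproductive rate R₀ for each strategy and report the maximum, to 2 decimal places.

Strategy P: R₀ = 0.67×4.6 + 0.25×4.3 + 0.13×6.0 = 4.9370
Strategy Q: R₀ = 0.53×1.9 + 0.32×4.8 + 0.11×2.8 = 2.8510
Strategy R: R₀ = 0.62×4.8 + 0.42×2.8 + 0.24×2.4 = 4.7280
Highest R₀: strategy P with 4.9370.

4.94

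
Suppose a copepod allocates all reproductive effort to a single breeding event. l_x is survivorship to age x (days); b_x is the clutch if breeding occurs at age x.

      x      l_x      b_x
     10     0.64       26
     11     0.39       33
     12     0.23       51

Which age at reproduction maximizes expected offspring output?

10

Expected offspring if breeding at age x = l_x × b_x:
  age 10: 0.64 × 26 = 16.640
  age 11: 0.39 × 33 = 12.870
  age 12: 0.23 × 51 = 11.730
Maximum at age 10 (16.640).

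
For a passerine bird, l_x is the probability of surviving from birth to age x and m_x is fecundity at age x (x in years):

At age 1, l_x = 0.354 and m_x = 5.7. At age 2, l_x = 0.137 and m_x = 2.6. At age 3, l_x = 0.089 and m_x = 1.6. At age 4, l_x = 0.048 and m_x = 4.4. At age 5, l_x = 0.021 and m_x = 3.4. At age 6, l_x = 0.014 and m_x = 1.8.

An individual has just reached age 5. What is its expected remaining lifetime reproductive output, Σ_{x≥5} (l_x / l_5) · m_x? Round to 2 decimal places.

l_5 = 0.021. Conditional survival from age 5 to x is l_x / l_5.
  x=5: (0.021/0.021) × 3.4 = 3.4000
  x=6: (0.014/0.021) × 1.8 = 1.2000
Sum = 3.4000 + 1.2000 = 4.6000

4.60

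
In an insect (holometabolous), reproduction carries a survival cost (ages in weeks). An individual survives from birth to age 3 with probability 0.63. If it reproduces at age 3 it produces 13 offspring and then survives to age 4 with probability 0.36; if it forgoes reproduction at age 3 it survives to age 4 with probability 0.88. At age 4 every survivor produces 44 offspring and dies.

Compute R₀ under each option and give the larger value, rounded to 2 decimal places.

24.39

breed at age 3: R₀ = 0.63 × (13 + 0.36 × 44) = 0.63 × 28.8400 = 18.1692
delay to age 4: R₀ = 0.63 × (0.88 × 44) = 0.63 × 38.7200 = 24.3936
Higher: delay to age 4 (24.3936).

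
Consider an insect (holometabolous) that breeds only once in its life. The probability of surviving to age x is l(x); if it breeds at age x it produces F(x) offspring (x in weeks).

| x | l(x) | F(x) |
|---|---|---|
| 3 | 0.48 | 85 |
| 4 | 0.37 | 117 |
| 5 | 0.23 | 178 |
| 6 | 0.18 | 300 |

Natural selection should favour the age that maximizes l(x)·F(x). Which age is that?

Expected offspring if breeding at age x = l(x) × F(x):
  age 3: 0.48 × 85 = 40.800
  age 4: 0.37 × 117 = 43.290
  age 5: 0.23 × 178 = 40.940
  age 6: 0.18 × 300 = 54.000
Maximum at age 6 (54.000).

6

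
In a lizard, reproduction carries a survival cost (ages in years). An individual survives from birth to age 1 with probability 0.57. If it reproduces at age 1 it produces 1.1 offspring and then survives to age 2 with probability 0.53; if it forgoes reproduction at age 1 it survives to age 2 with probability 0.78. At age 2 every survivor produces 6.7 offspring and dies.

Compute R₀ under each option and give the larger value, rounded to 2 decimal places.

breed at age 1: R₀ = 0.57 × (1.1 + 0.53 × 6.7) = 0.57 × 4.6510 = 2.6511
delay to age 2: R₀ = 0.57 × (0.78 × 6.7) = 0.57 × 5.2260 = 2.9788
Higher: delay to age 2 (2.9788).

2.98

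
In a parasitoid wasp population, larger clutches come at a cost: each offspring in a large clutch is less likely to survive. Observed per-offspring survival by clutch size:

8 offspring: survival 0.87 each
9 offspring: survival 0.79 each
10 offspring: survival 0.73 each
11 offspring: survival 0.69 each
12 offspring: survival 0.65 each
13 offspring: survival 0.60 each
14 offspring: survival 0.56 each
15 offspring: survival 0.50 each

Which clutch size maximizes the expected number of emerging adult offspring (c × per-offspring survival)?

14

Expected emerging adult offspring = c × s(c):
  c=8: 8 × 0.87 = 6.960
  c=9: 9 × 0.79 = 7.110
  c=10: 10 × 0.73 = 7.300
  c=11: 11 × 0.69 = 7.590
  c=12: 12 × 0.65 = 7.800
  c=13: 13 × 0.60 = 7.800
  c=14: 14 × 0.56 = 7.840
  c=15: 15 × 0.50 = 7.500
Maximum at c = 14 (7.840 emerging adult offspring).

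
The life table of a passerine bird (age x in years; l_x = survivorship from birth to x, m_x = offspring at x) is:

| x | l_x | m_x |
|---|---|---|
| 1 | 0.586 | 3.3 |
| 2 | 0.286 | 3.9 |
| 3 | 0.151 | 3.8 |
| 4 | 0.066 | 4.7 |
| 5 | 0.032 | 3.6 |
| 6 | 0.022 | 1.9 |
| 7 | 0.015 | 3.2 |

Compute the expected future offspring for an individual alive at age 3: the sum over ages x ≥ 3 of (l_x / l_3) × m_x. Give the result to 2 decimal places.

l_3 = 0.151. Conditional survival from age 3 to x is l_x / l_3.
  x=3: (0.151/0.151) × 3.8 = 3.8000
  x=4: (0.066/0.151) × 4.7 = 2.0543
  x=5: (0.032/0.151) × 3.6 = 0.7629
  x=6: (0.022/0.151) × 1.9 = 0.2768
  x=7: (0.015/0.151) × 3.2 = 0.3179
Sum = 3.8000 + 2.0543 + 0.7629 + 0.2768 + 0.3179 = 7.2119

7.21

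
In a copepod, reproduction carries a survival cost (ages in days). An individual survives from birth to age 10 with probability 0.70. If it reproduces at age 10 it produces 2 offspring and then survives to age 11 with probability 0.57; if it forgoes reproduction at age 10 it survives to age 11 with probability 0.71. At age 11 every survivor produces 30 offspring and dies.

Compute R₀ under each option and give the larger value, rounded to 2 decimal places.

14.91

breed at age 10: R₀ = 0.70 × (2 + 0.57 × 30) = 0.70 × 19.1000 = 13.3700
delay to age 11: R₀ = 0.70 × (0.71 × 30) = 0.70 × 21.3000 = 14.9100
Higher: delay to age 11 (14.9100).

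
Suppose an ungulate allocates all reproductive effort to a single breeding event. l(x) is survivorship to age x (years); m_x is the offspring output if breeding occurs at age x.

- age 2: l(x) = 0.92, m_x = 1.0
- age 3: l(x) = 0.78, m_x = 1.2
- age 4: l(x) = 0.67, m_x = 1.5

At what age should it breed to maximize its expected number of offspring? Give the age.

Expected offspring if breeding at age x = l(x) × m_x:
  age 2: 0.92 × 1.0 = 0.920
  age 3: 0.78 × 1.2 = 0.936
  age 4: 0.67 × 1.5 = 1.005
Maximum at age 4 (1.005).

4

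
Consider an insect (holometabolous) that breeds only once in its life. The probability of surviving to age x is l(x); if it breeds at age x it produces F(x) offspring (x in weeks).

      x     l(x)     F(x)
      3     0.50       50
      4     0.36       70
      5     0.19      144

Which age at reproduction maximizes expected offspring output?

5

Expected offspring if breeding at age x = l(x) × F(x):
  age 3: 0.50 × 50 = 25.000
  age 4: 0.36 × 70 = 25.200
  age 5: 0.19 × 144 = 27.360
Maximum at age 5 (27.360).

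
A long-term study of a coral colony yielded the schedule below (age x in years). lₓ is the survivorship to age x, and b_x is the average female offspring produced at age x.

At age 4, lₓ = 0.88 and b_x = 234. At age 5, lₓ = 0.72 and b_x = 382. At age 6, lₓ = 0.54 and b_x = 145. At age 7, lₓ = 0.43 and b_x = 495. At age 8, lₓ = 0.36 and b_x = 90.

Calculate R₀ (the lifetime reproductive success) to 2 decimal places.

R₀ = Σ lₓ b_x:
  age 4: 0.88 × 234 = 205.9200
  age 5: 0.72 × 382 = 275.0400
  age 6: 0.54 × 145 = 78.3000
  age 7: 0.43 × 495 = 212.8500
  age 8: 0.36 × 90 = 32.4000
R₀ = 205.9200 + 275.0400 + 78.3000 + 212.8500 + 32.4000 = 804.5100

804.51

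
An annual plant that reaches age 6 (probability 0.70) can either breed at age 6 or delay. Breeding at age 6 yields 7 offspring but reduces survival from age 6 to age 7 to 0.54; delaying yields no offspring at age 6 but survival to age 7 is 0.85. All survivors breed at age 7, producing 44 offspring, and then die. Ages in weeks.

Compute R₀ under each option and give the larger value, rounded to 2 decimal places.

breed at age 6: R₀ = 0.70 × (7 + 0.54 × 44) = 0.70 × 30.7600 = 21.5320
delay to age 7: R₀ = 0.70 × (0.85 × 44) = 0.70 × 37.4000 = 26.1800
Higher: delay to age 7 (26.1800).

26.18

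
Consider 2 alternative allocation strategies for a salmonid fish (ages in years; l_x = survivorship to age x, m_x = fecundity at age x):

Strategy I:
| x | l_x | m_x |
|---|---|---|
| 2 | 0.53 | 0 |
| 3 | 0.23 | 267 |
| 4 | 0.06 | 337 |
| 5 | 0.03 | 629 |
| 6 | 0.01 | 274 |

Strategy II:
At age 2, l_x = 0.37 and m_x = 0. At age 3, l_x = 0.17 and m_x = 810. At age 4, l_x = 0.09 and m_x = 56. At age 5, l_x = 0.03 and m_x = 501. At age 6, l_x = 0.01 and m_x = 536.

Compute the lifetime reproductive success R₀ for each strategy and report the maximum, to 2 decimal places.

163.13

Strategy I: R₀ = 0.53×0 + 0.23×267 + 0.06×337 + 0.03×629 + 0.01×274 = 103.2400
Strategy II: R₀ = 0.37×0 + 0.17×810 + 0.09×56 + 0.03×501 + 0.01×536 = 163.1300
Highest R₀: strategy II with 163.1300.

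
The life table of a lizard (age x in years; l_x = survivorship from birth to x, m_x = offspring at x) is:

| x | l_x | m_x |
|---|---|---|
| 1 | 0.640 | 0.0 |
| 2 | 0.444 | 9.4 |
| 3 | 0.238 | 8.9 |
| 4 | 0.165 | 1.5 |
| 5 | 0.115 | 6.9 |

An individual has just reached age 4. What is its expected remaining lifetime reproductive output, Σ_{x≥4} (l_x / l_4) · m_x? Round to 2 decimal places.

6.31

l_4 = 0.165. Conditional survival from age 4 to x is l_x / l_4.
  x=4: (0.165/0.165) × 1.5 = 1.5000
  x=5: (0.115/0.165) × 6.9 = 4.8091
Sum = 1.5000 + 4.8091 = 6.3091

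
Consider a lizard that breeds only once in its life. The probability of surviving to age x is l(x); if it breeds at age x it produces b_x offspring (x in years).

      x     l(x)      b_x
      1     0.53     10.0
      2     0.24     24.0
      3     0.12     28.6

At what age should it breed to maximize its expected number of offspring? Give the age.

Expected offspring if breeding at age x = l(x) × b_x:
  age 1: 0.53 × 10.0 = 5.300
  age 2: 0.24 × 24.0 = 5.760
  age 3: 0.12 × 28.6 = 3.432
Maximum at age 2 (5.760).

2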